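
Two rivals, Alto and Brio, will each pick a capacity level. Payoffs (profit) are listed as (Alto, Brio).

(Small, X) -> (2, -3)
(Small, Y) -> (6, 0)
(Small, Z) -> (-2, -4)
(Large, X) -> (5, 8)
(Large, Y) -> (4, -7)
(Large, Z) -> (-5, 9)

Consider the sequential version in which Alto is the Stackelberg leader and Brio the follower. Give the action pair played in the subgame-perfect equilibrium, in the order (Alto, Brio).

Solve by backward induction (Alto leads).
- Small: BR = Y, leader payoff 6.
- Large: BR = Z, leader payoff -5.
Alto's induced payoffs are 6, -5, so Alto commits to Small. Subgame-perfect outcome: (Small, Y) with payoffs (6, 0).

(Small, Y)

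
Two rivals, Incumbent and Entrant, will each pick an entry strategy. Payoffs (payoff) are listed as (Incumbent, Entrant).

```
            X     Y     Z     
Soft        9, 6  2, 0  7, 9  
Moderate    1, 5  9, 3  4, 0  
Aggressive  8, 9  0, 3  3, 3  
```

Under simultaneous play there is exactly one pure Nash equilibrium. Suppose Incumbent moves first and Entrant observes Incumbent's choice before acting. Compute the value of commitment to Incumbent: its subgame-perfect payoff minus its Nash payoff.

Work backward from Entrant's decision.
- Soft → Entrant plays Z (best of 6, 0, 9); Incumbent gets 7.
- Moderate → Entrant plays X (best of 5, 3, 0); Incumbent gets 1.
- Aggressive → Entrant plays X (best of 9, 3, 3); Incumbent gets 8.
Among 7, 1, 8, the best is 8 at Aggressive. Subgame-perfect outcome: (Aggressive, X) with payoffs (8, 9).
Under simultaneous play:
Incumbent's best replies: X→Soft; Y→Moderate; Z→Soft.
Entrant's best replies: Soft→Z; Moderate→X; Aggressive→X.
Only (Soft, Z) has each player best-responding; Nash payoffs (7, 9).
Incumbent's commitment gain: 8 − 7 = 1.

1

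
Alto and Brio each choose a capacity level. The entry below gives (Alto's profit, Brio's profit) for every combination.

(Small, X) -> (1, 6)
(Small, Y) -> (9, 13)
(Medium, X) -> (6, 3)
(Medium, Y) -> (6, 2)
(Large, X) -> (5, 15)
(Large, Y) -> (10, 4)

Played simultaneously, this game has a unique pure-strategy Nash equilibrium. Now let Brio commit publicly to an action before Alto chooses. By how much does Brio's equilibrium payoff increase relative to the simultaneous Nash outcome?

1

Solve by backward induction (Brio leads).
- X → Alto plays Medium (best of 1, 6, 5); Brio gets 3.
- Y → Alto plays Large (best of 9, 6, 10); Brio gets 4.
Maximizing over 3, 4, Brio chooses Y. Subgame-perfect outcome: (Large, Y) with payoffs (10, 4).
Under simultaneous play:
Alto's best replies: X→Medium; Y→Large.
Brio's best replies: Small→Y; Medium→X; Large→X.
Only (Medium, X) has each player best-responding; Nash payoffs (6, 3).
Brio's commitment gain: 4 − 3 = 1.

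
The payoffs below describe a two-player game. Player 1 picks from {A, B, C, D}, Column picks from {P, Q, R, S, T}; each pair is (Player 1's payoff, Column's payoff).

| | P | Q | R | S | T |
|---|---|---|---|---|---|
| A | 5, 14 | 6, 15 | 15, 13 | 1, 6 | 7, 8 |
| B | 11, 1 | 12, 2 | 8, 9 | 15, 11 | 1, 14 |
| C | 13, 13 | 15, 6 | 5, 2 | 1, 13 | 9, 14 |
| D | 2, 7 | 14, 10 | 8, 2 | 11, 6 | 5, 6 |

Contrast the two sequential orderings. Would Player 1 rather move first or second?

first

If Player 1 leads: Column's best replies are A→Q, B→T, C→T, D→Q; Player 1's induced payoffs 6, 1, 9, 14; outcome (D, Q), payoffs (14, 10).
If Column leads: Player 1's best replies are P→C, Q→C, R→A, S→B, T→C; Column's induced payoffs 13, 6, 13, 11, 14; outcome (C, T), payoffs (9, 14).
Player 1 gets 14 moving first and 9 moving second, so Player 1 prefers to move first.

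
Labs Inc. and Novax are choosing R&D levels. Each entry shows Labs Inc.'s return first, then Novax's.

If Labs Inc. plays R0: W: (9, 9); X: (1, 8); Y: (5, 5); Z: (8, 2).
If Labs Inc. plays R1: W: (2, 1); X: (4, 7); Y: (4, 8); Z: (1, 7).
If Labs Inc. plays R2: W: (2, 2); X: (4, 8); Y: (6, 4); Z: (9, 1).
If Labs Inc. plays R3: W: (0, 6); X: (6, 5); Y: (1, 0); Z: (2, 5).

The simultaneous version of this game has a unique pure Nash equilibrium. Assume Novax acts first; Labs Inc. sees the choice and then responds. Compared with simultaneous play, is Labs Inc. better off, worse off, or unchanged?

Labs Inc. best-responds to each possible Novax move:
- W: BR = R0, leader payoff 9.
- X: BR = R3, leader payoff 5.
- Y: BR = R2, leader payoff 4.
- Z: BR = R2, leader payoff 1.
Maximizing over 9, 5, 4, 1, Novax chooses W. Subgame-perfect outcome: (R0, W) with payoffs (9, 9).
Under simultaneous play:
Labs Inc.'s best replies: W→R0; X→R3; Y→R2; Z→R2.
Novax's best replies: R0→W; R1→Y; R2→X; R3→W.
Only (R0, W) has each player best-responding; Nash payoffs (9, 9).
Labs Inc. earns 9 sequentially versus 9 at the Nash outcome: unchanged.

unchanged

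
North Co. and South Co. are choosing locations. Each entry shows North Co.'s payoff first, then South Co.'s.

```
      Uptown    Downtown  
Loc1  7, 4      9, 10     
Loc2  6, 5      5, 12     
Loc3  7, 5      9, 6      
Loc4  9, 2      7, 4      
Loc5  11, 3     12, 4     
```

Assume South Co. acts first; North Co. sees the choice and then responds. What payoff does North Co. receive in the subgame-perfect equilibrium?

Solve by backward induction (South Co. leads).
- Uptown → North Co. plays Loc5 (best of 7, 6, 7, 9, 11); South Co. gets 3.
- Downtown → North Co. plays Loc5 (best of 9, 5, 9, 7, 12); South Co. gets 4.
South Co.'s induced payoffs are 3, 4, so South Co. commits to Downtown. Subgame-perfect outcome: (Loc5, Downtown) with payoffs (12, 4).

12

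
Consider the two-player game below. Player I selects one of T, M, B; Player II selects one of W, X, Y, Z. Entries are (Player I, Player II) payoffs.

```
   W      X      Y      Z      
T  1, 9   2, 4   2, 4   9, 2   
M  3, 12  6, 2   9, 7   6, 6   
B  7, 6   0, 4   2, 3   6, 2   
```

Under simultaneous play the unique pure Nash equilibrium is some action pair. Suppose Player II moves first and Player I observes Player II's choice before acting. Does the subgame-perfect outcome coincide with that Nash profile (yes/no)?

no

Backward induction with Player II moving first.
- W: Player I compares 1, 3, 7 and picks B; Player II would get 6.
- X: Player I compares 2, 6, 0 and picks M; Player II would get 2.
- Y: Player I compares 2, 9, 2 and picks M; Player II would get 7.
- Z: Player I compares 9, 6, 6 and picks T; Player II would get 2.
Player II's induced payoffs are 6, 2, 7, 2, so Player II commits to Y. Subgame-perfect outcome: (M, Y) with payoffs (9, 7).
Under simultaneous play:
Player I's best replies: W→B; X→M; Y→M; Z→T.
Player II's best replies: T→W; M→W; B→W.
The unique mutual best reply is (B, W), giving (7, 6).
Sequential outcome (M, Y) differs from the Nash profile (B, W).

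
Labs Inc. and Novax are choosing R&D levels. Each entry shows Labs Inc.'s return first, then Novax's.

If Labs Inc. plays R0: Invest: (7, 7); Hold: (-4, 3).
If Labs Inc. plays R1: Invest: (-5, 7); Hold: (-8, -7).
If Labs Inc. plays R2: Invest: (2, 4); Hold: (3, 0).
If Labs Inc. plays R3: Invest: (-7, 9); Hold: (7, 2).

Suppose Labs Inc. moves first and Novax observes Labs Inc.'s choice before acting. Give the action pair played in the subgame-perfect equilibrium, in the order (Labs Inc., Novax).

(R0, Invest)

Solve by backward induction (Labs Inc. leads).
- R0 → Novax plays Invest (best of 7, 3); Labs Inc. gets 7.
- R1 → Novax plays Invest (best of 7, -7); Labs Inc. gets -5.
- R2 → Novax plays Invest (best of 4, 0); Labs Inc. gets 2.
- R3 → Novax plays Invest (best of 9, 2); Labs Inc. gets -7.
Labs Inc.'s induced payoffs are 7, -5, 2, -7, so Labs Inc. commits to R0. Subgame-perfect outcome: (R0, Invest) with payoffs (7, 7).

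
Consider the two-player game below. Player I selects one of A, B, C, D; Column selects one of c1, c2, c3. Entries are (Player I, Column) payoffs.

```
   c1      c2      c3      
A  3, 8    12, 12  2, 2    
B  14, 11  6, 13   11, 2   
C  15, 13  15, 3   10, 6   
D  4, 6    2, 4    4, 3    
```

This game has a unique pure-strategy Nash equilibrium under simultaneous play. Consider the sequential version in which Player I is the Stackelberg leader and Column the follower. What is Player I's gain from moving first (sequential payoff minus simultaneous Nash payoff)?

Backward induction with Player I moving first.
- A: Column compares 8, 12, 2 and picks c2; Player I would get 12.
- B: Column compares 11, 13, 2 and picks c2; Player I would get 6.
- C: Column compares 13, 3, 6 and picks c1; Player I would get 15.
- D: Column compares 6, 4, 3 and picks c1; Player I would get 4.
Maximizing over 12, 6, 15, 4, Player I chooses C. Subgame-perfect outcome: (C, c1) with payoffs (15, 13).
Under simultaneous play:
Player I's best replies: c1→C; c2→C; c3→B.
Column's best replies: A→c2; B→c2; C→c1; D→c1.
Only (C, c1) has each player best-responding; Nash payoffs (15, 13).
Player I's commitment gain: 15 − 15 = 0.

0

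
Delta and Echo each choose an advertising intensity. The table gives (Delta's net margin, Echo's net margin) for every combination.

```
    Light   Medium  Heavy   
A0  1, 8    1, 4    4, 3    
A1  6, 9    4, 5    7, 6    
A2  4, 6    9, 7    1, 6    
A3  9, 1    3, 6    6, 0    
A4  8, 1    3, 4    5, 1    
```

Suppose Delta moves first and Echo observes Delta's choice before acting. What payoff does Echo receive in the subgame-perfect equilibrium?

Solve by backward induction (Delta leads).
- A0: Echo compares 8, 4, 3 and picks Light; Delta would get 1.
- A1: Echo compares 9, 5, 6 and picks Light; Delta would get 6.
- A2: Echo compares 6, 7, 6 and picks Medium; Delta would get 9.
- A3: Echo compares 1, 6, 0 and picks Medium; Delta would get 3.
- A4: Echo compares 1, 4, 1 and picks Medium; Delta would get 3.
Maximizing over 1, 6, 9, 3, 3, Delta chooses A2. Subgame-perfect outcome: (A2, Medium) with payoffs (9, 7).

7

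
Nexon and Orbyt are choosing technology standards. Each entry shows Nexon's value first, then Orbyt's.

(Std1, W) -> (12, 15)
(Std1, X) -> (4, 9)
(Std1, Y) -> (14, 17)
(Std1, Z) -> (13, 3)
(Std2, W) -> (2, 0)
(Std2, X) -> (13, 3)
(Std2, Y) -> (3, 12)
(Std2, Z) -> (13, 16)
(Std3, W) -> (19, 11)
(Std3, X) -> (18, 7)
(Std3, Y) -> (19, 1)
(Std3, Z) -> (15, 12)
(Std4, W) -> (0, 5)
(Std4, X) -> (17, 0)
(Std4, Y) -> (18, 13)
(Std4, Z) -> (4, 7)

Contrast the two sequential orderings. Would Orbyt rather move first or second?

second

If Nexon leads: Orbyt's best replies are Std1→Y, Std2→Z, Std3→Z, Std4→Y; Nexon's induced payoffs 14, 13, 15, 18; outcome (Std4, Y), payoffs (18, 13).
If Orbyt leads: Nexon's best replies are W→Std3, X→Std3, Y→Std3, Z→Std3; Orbyt's induced payoffs 11, 7, 1, 12; outcome (Std3, Z), payoffs (15, 12).
Orbyt gets 12 moving first and 13 moving second, so Orbyt prefers to move second.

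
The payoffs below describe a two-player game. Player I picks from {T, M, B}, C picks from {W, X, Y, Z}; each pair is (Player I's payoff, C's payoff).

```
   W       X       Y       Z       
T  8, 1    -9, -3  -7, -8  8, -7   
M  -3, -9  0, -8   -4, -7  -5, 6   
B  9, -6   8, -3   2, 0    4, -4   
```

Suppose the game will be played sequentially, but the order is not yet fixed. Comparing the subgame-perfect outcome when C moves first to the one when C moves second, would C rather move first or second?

second

If Player I leads: C's best replies are T→W, M→Z, B→Y; Player I's induced payoffs 8, -5, 2; outcome (T, W), payoffs (8, 1).
If C leads: Player I's best replies are W→B, X→B, Y→B, Z→T; C's induced payoffs -6, -3, 0, -7; outcome (B, Y), payoffs (2, 0).
C gets 0 moving first and 1 moving second, so C prefers to move second.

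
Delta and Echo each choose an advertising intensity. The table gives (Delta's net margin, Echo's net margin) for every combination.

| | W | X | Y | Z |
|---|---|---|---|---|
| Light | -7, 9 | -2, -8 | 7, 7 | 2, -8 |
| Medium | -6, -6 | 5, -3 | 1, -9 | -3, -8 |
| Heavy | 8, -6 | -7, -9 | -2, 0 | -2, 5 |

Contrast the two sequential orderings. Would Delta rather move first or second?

If Delta leads: Echo's best replies are Light→W, Medium→X, Heavy→Z; Delta's induced payoffs -7, 5, -2; outcome (Medium, X), payoffs (5, -3).
If Echo leads: Delta's best replies are W→Heavy, X→Medium, Y→Light, Z→Light; Echo's induced payoffs -6, -3, 7, -8; outcome (Light, Y), payoffs (7, 7).
Delta gets 5 moving first and 7 moving second, so Delta prefers to move second.

second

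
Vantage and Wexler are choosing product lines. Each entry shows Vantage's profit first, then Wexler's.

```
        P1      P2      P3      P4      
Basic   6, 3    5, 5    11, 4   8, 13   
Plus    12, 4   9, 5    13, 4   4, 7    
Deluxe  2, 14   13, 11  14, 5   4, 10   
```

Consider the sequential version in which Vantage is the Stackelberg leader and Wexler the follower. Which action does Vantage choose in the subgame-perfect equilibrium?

Basic

Wexler best-responds to each possible Vantage move:
- Basic: Wexler compares 3, 5, 4, 13 and picks P4; Vantage would get 8.
- Plus: Wexler compares 4, 5, 4, 7 and picks P4; Vantage would get 4.
- Deluxe: Wexler compares 14, 11, 5, 10 and picks P1; Vantage would get 2.
Among 8, 4, 2, the best is 8 at Basic. Subgame-perfect outcome: (Basic, P4) with payoffs (8, 13).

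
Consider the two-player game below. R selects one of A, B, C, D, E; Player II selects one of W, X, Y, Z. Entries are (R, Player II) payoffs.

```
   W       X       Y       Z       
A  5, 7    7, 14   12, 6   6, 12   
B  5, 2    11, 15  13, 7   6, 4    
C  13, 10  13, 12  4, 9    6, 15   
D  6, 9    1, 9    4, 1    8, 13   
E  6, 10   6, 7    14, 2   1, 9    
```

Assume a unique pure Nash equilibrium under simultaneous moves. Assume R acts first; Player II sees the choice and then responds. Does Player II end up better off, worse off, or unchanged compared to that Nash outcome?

better off

Player II best-responds to each possible R move:
- A → Player II plays X (best of 7, 14, 6, 12); R gets 7.
- B → Player II plays X (best of 2, 15, 7, 4); R gets 11.
- C → Player II plays Z (best of 10, 12, 9, 15); R gets 6.
- D → Player II plays Z (best of 9, 9, 1, 13); R gets 8.
- E → Player II plays W (best of 10, 7, 2, 9); R gets 6.
Among 7, 11, 6, 8, 6, the best is 11 at B. Subgame-perfect outcome: (B, X) with payoffs (11, 15).
Now find the simultaneous Nash equilibrium.
R's best replies: W→C; X→C; Y→E; Z→D.
Player II's best replies: A→X; B→X; C→Z; D→Z; E→W.
The unique mutual best reply is (D, Z), giving (8, 13).
Player II earns 15 sequentially versus 13 at the Nash outcome: better off.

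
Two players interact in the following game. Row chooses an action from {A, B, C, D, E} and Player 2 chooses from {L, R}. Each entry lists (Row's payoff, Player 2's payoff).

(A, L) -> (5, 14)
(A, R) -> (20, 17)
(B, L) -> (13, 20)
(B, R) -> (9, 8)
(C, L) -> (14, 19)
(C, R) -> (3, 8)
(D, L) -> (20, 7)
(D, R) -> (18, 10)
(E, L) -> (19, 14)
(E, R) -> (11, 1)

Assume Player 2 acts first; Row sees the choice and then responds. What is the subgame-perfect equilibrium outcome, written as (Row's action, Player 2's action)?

Work backward from Row's decision.
- L: BR = D, leader payoff 7.
- R: BR = A, leader payoff 17.
Player 2's induced payoffs are 7, 17, so Player 2 commits to R. Subgame-perfect outcome: (A, R) with payoffs (20, 17).

(A, R)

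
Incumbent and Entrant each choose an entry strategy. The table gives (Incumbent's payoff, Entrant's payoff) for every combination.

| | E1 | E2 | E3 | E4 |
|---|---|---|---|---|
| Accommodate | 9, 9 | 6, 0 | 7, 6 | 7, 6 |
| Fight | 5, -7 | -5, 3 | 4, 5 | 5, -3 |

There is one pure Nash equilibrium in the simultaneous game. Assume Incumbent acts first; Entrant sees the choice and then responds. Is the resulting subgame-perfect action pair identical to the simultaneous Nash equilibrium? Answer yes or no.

yes

Solve by backward induction (Incumbent leads).
- Accommodate → Entrant plays E1 (best of 9, 0, 6, 6); Incumbent gets 9.
- Fight → Entrant plays E3 (best of -7, 3, 5, -3); Incumbent gets 4.
Maximizing over 9, 4, Incumbent chooses Accommodate. Subgame-perfect outcome: (Accommodate, E1) with payoffs (9, 9).
For the simultaneous game, intersect best replies.
Incumbent's best replies: E1→Accommodate; E2→Accommodate; E3→Accommodate; E4→Accommodate.
Entrant's best replies: Accommodate→E1; Fight→E3.
The unique mutual best reply is (Accommodate, E1), giving (9, 9).
Sequential outcome (Accommodate, E1) coincides with the Nash profile (Accommodate, E1).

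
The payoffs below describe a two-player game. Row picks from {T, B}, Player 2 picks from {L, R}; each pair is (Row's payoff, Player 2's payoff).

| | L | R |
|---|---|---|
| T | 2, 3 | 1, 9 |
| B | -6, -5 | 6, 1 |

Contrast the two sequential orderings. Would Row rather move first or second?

first

If Row leads: Player 2's best replies are T→R, B→R; Row's induced payoffs 1, 6; outcome (B, R), payoffs (6, 1).
If Player 2 leads: Row's best replies are L→T, R→B; Player 2's induced payoffs 3, 1; outcome (T, L), payoffs (2, 3).
Row gets 6 moving first and 2 moving second, so Row prefers to move first.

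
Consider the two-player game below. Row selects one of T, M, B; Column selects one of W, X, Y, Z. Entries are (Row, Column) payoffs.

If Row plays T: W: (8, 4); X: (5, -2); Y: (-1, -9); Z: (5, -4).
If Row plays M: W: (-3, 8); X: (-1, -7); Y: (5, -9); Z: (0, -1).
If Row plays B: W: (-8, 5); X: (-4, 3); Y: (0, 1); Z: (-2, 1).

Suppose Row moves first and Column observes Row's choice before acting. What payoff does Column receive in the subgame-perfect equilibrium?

4

Solve by backward induction (Row leads).
- T: BR = W, leader payoff 8.
- M: BR = W, leader payoff -3.
- B: BR = W, leader payoff -8.
Among 8, -3, -8, the best is 8 at T. Subgame-perfect outcome: (T, W) with payoffs (8, 4).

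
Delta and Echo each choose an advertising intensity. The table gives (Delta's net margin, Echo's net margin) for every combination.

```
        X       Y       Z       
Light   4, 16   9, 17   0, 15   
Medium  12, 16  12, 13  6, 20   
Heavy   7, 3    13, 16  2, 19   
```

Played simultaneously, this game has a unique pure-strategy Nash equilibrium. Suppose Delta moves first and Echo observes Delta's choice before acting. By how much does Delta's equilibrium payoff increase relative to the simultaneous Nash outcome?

3

Backward induction with Delta moving first.
- Light: BR = Y, leader payoff 9.
- Medium: BR = Z, leader payoff 6.
- Heavy: BR = Z, leader payoff 2.
Among 9, 6, 2, the best is 9 at Light. Subgame-perfect outcome: (Light, Y) with payoffs (9, 17).
Now find the simultaneous Nash equilibrium.
Delta's best replies: X→Medium; Y→Heavy; Z→Medium.
Echo's best replies: Light→Y; Medium→Z; Heavy→Z.
Only (Medium, Z) has each player best-responding; Nash payoffs (6, 20).
Delta's commitment gain: 9 − 6 = 3.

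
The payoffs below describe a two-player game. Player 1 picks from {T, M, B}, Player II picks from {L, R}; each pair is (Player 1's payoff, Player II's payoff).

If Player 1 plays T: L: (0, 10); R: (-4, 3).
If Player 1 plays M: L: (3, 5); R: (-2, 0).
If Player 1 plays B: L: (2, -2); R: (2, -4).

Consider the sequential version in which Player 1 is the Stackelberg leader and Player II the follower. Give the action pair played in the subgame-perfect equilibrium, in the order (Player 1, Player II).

(M, L)

Work backward from Player II's decision.
- T: BR = L, leader payoff 0.
- M: BR = L, leader payoff 3.
- B: BR = L, leader payoff 2.
Player 1's induced payoffs are 0, 3, 2, so Player 1 commits to M. Subgame-perfect outcome: (M, L) with payoffs (3, 5).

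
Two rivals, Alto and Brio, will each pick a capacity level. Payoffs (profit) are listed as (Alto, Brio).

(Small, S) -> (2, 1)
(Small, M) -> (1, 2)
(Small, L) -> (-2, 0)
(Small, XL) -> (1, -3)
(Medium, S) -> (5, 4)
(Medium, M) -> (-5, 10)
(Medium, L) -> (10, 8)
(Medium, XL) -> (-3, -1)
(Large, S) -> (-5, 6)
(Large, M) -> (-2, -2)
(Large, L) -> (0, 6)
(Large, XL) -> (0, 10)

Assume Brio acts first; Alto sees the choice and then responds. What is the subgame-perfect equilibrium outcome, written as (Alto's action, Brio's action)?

Solve by backward induction (Brio leads).
- S: Alto compares 2, 5, -5 and picks Medium; Brio would get 4.
- M: Alto compares 1, -5, -2 and picks Small; Brio would get 2.
- L: Alto compares -2, 10, 0 and picks Medium; Brio would get 8.
- XL: Alto compares 1, -3, 0 and picks Small; Brio would get -3.
Maximizing over 4, 2, 8, -3, Brio chooses L. Subgame-perfect outcome: (Medium, L) with payoffs (10, 8).

(Medium, L)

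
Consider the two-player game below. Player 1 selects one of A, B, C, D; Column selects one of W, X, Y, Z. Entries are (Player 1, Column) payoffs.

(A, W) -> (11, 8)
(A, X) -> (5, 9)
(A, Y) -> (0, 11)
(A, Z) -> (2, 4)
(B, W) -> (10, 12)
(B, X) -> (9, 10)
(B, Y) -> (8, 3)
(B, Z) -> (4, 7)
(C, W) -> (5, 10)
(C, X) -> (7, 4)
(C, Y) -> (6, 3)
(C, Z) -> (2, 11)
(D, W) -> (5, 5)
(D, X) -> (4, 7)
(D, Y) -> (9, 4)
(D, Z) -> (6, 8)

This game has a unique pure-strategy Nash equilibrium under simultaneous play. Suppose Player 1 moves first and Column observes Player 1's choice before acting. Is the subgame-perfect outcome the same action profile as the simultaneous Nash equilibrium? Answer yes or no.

Work backward from Column's decision.
- A: Column compares 8, 9, 11, 4 and picks Y; Player 1 would get 0.
- B: Column compares 12, 10, 3, 7 and picks W; Player 1 would get 10.
- C: Column compares 10, 4, 3, 11 and picks Z; Player 1 would get 2.
- D: Column compares 5, 7, 4, 8 and picks Z; Player 1 would get 6.
Maximizing over 0, 10, 2, 6, Player 1 chooses B. Subgame-perfect outcome: (B, W) with payoffs (10, 12).
For the simultaneous game, intersect best replies.
Player 1's best replies: W→A; X→B; Y→D; Z→D.
Column's best replies: A→Y; B→W; C→Z; D→Z.
The unique mutual best reply is (D, Z), giving (6, 8).
Sequential outcome (B, W) differs from the Nash profile (D, Z).

no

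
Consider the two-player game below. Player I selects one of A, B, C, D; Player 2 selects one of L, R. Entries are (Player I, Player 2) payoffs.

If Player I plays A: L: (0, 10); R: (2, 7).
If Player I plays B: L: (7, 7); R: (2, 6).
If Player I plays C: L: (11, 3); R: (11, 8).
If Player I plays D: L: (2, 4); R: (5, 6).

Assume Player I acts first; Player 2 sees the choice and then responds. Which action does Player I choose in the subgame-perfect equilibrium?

Solve by backward induction (Player I leads).
- A: BR = L, leader payoff 0.
- B: BR = L, leader payoff 7.
- C: BR = R, leader payoff 11.
- D: BR = R, leader payoff 5.
Player I's induced payoffs are 0, 7, 11, 5, so Player I commits to C. Subgame-perfect outcome: (C, R) with payoffs (11, 8).

C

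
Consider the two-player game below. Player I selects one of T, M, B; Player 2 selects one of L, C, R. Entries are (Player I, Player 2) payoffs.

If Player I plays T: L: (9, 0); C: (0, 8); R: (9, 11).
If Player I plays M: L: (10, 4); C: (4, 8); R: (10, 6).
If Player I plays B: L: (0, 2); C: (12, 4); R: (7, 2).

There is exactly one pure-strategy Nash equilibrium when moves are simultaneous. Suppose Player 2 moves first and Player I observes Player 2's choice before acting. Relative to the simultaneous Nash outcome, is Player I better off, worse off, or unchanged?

Player I best-responds to each possible Player 2 move:
- L: Player I compares 9, 10, 0 and picks M; Player 2 would get 4.
- C: Player I compares 0, 4, 12 and picks B; Player 2 would get 4.
- R: Player I compares 9, 10, 7 and picks M; Player 2 would get 6.
Player 2's induced payoffs are 4, 4, 6, so Player 2 commits to R. Subgame-perfect outcome: (M, R) with payoffs (10, 6).
Under simultaneous play:
Player I's best replies: L→M; C→B; R→M.
Player 2's best replies: T→R; M→C; B→C.
Only (B, C) has each player best-responding; Nash payoffs (12, 4).
Player I earns 10 sequentially versus 12 at the Nash outcome: worse off.

worse off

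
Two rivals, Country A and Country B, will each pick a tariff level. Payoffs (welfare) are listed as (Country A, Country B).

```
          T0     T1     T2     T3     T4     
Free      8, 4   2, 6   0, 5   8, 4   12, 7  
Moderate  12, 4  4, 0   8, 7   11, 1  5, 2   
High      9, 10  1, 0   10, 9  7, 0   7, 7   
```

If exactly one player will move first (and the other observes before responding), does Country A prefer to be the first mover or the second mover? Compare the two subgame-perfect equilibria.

If Country A leads: Country B's best replies are Free→T4, Moderate→T2, High→T0; Country A's induced payoffs 12, 8, 9; outcome (Free, T4), payoffs (12, 7).
If Country B leads: Country A's best replies are T0→Moderate, T1→Moderate, T2→High, T3→Moderate, T4→Free; Country B's induced payoffs 4, 0, 9, 1, 7; outcome (High, T2), payoffs (10, 9).
Country A gets 12 moving first and 10 moving second, so Country A prefers to move first.

first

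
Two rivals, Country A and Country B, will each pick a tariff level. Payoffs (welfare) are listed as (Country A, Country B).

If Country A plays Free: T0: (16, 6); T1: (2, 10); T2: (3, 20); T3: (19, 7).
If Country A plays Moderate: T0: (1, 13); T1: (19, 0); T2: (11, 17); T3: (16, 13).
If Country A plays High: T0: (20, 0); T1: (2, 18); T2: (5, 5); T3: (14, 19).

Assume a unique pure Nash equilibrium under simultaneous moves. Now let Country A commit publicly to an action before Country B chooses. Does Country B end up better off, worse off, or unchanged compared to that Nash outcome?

better off

Country B best-responds to each possible Country A move:
- Free → Country B plays T2 (best of 6, 10, 20, 7); Country A gets 3.
- Moderate → Country B plays T2 (best of 13, 0, 17, 13); Country A gets 11.
- High → Country B plays T3 (best of 0, 18, 5, 19); Country A gets 14.
Among 3, 11, 14, the best is 14 at High. Subgame-perfect outcome: (High, T3) with payoffs (14, 19).
Now find the simultaneous Nash equilibrium.
Country A's best replies: T0→High; T1→Moderate; T2→Moderate; T3→Free.
Country B's best replies: Free→T2; Moderate→T2; High→T3.
Only (Moderate, T2) has each player best-responding; Nash payoffs (11, 17).
Country B earns 19 sequentially versus 17 at the Nash outcome: better off.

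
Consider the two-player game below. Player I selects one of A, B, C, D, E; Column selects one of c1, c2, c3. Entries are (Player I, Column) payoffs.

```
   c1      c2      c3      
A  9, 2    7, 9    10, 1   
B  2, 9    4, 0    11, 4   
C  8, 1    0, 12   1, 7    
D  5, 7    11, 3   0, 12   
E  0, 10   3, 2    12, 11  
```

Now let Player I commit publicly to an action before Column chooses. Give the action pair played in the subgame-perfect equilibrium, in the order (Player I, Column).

Column best-responds to each possible Player I move:
- A: Column compares 2, 9, 1 and picks c2; Player I would get 7.
- B: Column compares 9, 0, 4 and picks c1; Player I would get 2.
- C: Column compares 1, 12, 7 and picks c2; Player I would get 0.
- D: Column compares 7, 3, 12 and picks c3; Player I would get 0.
- E: Column compares 10, 2, 11 and picks c3; Player I would get 12.
Player I's induced payoffs are 7, 2, 0, 0, 12, so Player I commits to E. Subgame-perfect outcome: (E, c3) with payoffs (12, 11).

(E, c3)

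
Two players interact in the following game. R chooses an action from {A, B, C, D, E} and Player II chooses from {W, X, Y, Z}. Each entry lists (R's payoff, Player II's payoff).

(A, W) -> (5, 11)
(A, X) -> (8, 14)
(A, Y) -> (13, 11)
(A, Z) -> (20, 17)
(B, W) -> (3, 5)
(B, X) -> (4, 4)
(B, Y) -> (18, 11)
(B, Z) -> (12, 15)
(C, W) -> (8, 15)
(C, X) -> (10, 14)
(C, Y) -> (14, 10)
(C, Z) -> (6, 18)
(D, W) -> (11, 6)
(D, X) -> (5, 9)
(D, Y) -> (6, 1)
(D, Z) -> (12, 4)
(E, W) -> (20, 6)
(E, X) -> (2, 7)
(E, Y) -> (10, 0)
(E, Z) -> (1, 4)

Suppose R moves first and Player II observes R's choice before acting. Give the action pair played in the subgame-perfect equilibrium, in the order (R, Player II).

(A, Z)

Solve by backward induction (R leads).
- A: Player II compares 11, 14, 11, 17 and picks Z; R would get 20.
- B: Player II compares 5, 4, 11, 15 and picks Z; R would get 12.
- C: Player II compares 15, 14, 10, 18 and picks Z; R would get 6.
- D: Player II compares 6, 9, 1, 4 and picks X; R would get 5.
- E: Player II compares 6, 7, 0, 4 and picks X; R would get 2.
Among 20, 12, 6, 5, 2, the best is 20 at A. Subgame-perfect outcome: (A, Z) with payoffs (20, 17).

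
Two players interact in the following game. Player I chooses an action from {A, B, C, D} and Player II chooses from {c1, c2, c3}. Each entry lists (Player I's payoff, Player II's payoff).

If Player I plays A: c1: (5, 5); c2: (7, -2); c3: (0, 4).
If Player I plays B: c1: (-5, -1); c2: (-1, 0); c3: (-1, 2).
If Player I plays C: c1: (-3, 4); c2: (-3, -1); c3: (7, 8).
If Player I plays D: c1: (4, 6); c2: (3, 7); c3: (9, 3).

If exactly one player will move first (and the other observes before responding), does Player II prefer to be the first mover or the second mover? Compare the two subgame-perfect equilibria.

If Player I leads: Player II's best replies are A→c1, B→c3, C→c3, D→c2; Player I's induced payoffs 5, -1, 7, 3; outcome (C, c3), payoffs (7, 8).
If Player II leads: Player I's best replies are c1→A, c2→A, c3→D; Player II's induced payoffs 5, -2, 3; outcome (A, c1), payoffs (5, 5).
Player II gets 5 moving first and 8 moving second, so Player II prefers to move second.

second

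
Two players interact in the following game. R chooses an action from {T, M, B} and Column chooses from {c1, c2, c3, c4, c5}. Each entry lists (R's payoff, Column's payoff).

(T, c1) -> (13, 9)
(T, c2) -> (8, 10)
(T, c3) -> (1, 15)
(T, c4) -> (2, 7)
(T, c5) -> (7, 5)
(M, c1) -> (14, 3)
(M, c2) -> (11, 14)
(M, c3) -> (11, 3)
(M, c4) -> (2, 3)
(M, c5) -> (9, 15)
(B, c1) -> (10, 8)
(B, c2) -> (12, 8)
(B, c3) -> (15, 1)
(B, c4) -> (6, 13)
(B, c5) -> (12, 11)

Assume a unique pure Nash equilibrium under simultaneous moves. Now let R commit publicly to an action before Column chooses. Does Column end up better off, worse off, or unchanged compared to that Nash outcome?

Backward induction with R moving first.
- T: Column compares 9, 10, 15, 7, 5 and picks c3; R would get 1.
- M: Column compares 3, 14, 3, 3, 15 and picks c5; R would get 9.
- B: Column compares 8, 8, 1, 13, 11 and picks c4; R would get 6.
Maximizing over 1, 9, 6, R chooses M. Subgame-perfect outcome: (M, c5) with payoffs (9, 15).
For the simultaneous game, intersect best replies.
R's best replies: c1→M; c2→B; c3→B; c4→B; c5→B.
Column's best replies: T→c3; M→c5; B→c4.
Only (B, c4) has each player best-responding; Nash payoffs (6, 13).
Column earns 15 sequentially versus 13 at the Nash outcome: better off.

better off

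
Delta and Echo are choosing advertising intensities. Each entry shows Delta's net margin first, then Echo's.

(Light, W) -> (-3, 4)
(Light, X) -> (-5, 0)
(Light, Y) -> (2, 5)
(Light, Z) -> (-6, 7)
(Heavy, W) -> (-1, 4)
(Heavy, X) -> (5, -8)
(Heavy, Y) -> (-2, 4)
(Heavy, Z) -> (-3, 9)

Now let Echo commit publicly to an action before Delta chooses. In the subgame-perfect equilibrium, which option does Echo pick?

Work backward from Delta's decision.
- W: Delta compares -3, -1 and picks Heavy; Echo would get 4.
- X: Delta compares -5, 5 and picks Heavy; Echo would get -8.
- Y: Delta compares 2, -2 and picks Light; Echo would get 5.
- Z: Delta compares -6, -3 and picks Heavy; Echo would get 9.
Echo's induced payoffs are 4, -8, 5, 9, so Echo commits to Z. Subgame-perfect outcome: (Heavy, Z) with payoffs (-3, 9).

Z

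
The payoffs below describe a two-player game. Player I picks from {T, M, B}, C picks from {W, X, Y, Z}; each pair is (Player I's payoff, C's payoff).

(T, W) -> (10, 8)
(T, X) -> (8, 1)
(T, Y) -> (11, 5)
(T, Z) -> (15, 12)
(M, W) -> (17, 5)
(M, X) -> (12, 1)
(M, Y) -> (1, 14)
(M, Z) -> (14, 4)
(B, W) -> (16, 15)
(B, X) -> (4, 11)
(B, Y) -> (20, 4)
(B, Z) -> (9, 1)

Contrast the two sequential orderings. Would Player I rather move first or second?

If Player I leads: C's best replies are T→Z, M→Y, B→W; Player I's induced payoffs 15, 1, 16; outcome (B, W), payoffs (16, 15).
If C leads: Player I's best replies are W→M, X→M, Y→B, Z→T; C's induced payoffs 5, 1, 4, 12; outcome (T, Z), payoffs (15, 12).
Player I gets 16 moving first and 15 moving second, so Player I prefers to move first.

first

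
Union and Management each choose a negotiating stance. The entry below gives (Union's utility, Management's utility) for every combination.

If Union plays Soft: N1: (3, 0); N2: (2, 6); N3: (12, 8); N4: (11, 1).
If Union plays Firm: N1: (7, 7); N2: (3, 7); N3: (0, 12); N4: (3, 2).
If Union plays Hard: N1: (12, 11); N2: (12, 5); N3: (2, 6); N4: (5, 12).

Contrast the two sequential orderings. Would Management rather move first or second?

If Union leads: Management's best replies are Soft→N3, Firm→N3, Hard→N4; Union's induced payoffs 12, 0, 5; outcome (Soft, N3), payoffs (12, 8).
If Management leads: Union's best replies are N1→Hard, N2→Hard, N3→Soft, N4→Soft; Management's induced payoffs 11, 5, 8, 1; outcome (Hard, N1), payoffs (12, 11).
Management gets 11 moving first and 8 moving second, so Management prefers to move first.

first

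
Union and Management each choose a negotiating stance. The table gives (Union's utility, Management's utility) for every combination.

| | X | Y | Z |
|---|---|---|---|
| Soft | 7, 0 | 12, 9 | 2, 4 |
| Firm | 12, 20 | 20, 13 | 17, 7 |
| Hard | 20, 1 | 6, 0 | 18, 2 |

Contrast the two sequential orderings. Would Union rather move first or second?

second

If Union leads: Management's best replies are Soft→Y, Firm→X, Hard→Z; Union's induced payoffs 12, 12, 18; outcome (Hard, Z), payoffs (18, 2).
If Management leads: Union's best replies are X→Hard, Y→Firm, Z→Hard; Management's induced payoffs 1, 13, 2; outcome (Firm, Y), payoffs (20, 13).
Union gets 18 moving first and 20 moving second, so Union prefers to move second.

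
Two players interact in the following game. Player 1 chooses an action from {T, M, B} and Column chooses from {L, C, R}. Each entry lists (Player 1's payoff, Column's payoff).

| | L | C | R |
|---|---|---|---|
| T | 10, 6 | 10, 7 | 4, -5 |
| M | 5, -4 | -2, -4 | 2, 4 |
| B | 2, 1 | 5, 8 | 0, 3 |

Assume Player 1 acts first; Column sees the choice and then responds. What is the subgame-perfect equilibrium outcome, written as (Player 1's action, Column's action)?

Column best-responds to each possible Player 1 move:
- T: Column compares 6, 7, -5 and picks C; Player 1 would get 10.
- M: Column compares -4, -4, 4 and picks R; Player 1 would get 2.
- B: Column compares 1, 8, 3 and picks C; Player 1 would get 5.
Maximizing over 10, 2, 5, Player 1 chooses T. Subgame-perfect outcome: (T, C) with payoffs (10, 7).

(T, C)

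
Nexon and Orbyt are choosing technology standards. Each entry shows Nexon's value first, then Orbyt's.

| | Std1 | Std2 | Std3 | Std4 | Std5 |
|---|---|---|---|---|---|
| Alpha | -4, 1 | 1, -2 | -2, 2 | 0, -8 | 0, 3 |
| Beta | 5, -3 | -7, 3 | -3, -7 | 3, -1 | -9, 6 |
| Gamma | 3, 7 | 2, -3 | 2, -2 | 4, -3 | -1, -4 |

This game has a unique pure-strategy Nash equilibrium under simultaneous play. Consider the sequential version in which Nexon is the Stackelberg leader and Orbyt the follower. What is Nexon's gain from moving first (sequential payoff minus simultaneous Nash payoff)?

3

Orbyt best-responds to each possible Nexon move:
- Alpha: Orbyt compares 1, -2, 2, -8, 3 and picks Std5; Nexon would get 0.
- Beta: Orbyt compares -3, 3, -7, -1, 6 and picks Std5; Nexon would get -9.
- Gamma: Orbyt compares 7, -3, -2, -3, -4 and picks Std1; Nexon would get 3.
Among 0, -9, 3, the best is 3 at Gamma. Subgame-perfect outcome: (Gamma, Std1) with payoffs (3, 7).
Now find the simultaneous Nash equilibrium.
Nexon's best replies: Std1→Beta; Std2→Gamma; Std3→Gamma; Std4→Gamma; Std5→Alpha.
Orbyt's best replies: Alpha→Std5; Beta→Std5; Gamma→Std1.
The unique mutual best reply is (Alpha, Std5), giving (0, 3).
Nexon's commitment gain: 3 − 0 = 3.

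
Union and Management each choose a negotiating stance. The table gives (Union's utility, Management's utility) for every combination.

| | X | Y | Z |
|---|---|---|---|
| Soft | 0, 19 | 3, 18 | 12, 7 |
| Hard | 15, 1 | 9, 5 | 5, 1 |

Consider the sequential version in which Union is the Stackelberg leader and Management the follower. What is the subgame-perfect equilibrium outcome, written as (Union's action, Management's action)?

(Hard, Y)

Work backward from Management's decision.
- Soft: BR = X, leader payoff 0.
- Hard: BR = Y, leader payoff 9.
Maximizing over 0, 9, Union chooses Hard. Subgame-perfect outcome: (Hard, Y) with payoffs (9, 5).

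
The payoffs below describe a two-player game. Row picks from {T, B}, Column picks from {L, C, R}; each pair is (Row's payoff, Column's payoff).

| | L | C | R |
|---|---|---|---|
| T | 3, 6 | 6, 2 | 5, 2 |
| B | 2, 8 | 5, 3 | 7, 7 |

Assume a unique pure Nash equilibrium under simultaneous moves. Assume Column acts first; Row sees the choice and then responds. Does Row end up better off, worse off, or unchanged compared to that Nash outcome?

better off

Backward induction with Column moving first.
- L → Row plays T (best of 3, 2); Column gets 6.
- C → Row plays T (best of 6, 5); Column gets 2.
- R → Row plays B (best of 5, 7); Column gets 7.
Column's induced payoffs are 6, 2, 7, so Column commits to R. Subgame-perfect outcome: (B, R) with payoffs (7, 7).
Now find the simultaneous Nash equilibrium.
Row's best replies: L→T; C→T; R→B.
Column's best replies: T→L; B→L.
The unique mutual best reply is (T, L), giving (3, 6).
Row earns 7 sequentially versus 3 at the Nash outcome: better off.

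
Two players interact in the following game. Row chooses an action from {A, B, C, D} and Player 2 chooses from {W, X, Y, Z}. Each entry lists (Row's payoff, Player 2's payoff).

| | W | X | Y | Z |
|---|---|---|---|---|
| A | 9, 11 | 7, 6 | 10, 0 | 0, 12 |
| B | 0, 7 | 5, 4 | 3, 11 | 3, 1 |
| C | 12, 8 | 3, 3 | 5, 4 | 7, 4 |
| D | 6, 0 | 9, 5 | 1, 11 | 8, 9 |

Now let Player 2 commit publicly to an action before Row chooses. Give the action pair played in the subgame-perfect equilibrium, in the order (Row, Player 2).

(D, Z)

Backward induction with Player 2 moving first.
- W: BR = C, leader payoff 8.
- X: BR = D, leader payoff 5.
- Y: BR = A, leader payoff 0.
- Z: BR = D, leader payoff 9.
Maximizing over 8, 5, 0, 9, Player 2 chooses Z. Subgame-perfect outcome: (D, Z) with payoffs (8, 9).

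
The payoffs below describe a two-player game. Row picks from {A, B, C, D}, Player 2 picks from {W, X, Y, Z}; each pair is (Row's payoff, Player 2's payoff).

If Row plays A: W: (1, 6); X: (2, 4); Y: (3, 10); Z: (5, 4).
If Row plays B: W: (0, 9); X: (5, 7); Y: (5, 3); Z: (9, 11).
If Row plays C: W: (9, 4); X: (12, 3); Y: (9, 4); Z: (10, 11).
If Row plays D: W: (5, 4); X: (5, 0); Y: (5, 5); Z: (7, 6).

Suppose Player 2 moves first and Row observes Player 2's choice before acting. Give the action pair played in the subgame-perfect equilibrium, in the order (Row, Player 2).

(C, Z)

Backward induction with Player 2 moving first.
- W: BR = C, leader payoff 4.
- X: BR = C, leader payoff 3.
- Y: BR = C, leader payoff 4.
- Z: BR = C, leader payoff 11.
Maximizing over 4, 3, 4, 11, Player 2 chooses Z. Subgame-perfect outcome: (C, Z) with payoffs (10, 11).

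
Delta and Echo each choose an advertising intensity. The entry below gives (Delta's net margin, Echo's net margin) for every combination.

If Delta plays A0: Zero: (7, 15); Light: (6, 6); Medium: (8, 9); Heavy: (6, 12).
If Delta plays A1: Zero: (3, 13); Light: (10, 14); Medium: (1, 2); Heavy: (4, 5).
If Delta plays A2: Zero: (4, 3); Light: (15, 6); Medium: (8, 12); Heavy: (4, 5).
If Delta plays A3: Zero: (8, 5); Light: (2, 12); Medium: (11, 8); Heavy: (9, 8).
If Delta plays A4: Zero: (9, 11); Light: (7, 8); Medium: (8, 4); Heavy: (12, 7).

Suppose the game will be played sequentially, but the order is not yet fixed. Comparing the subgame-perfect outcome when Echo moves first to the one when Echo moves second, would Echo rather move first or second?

If Delta leads: Echo's best replies are A0→Zero, A1→Light, A2→Medium, A3→Light, A4→Zero; Delta's induced payoffs 7, 10, 8, 2, 9; outcome (A1, Light), payoffs (10, 14).
If Echo leads: Delta's best replies are Zero→A4, Light→A2, Medium→A3, Heavy→A4; Echo's induced payoffs 11, 6, 8, 7; outcome (A4, Zero), payoffs (9, 11).
Echo gets 11 moving first and 14 moving second, so Echo prefers to move second.

second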